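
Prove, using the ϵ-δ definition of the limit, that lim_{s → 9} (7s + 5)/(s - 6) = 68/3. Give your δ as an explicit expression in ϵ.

δ = min(3/2, (9/94)ϵ)

Fix ϵ > 0. We want δ > 0 with 0 < |s − 9| < δ ⇒ |(7s + 5)/(s - 6) − (68/3)| < ϵ.
Combining over a common denominator, (7s + 5)/(s - 6) − (68/3) = [(7s + 5)·3 − 68·(s - 6)] / [3·(s - 6)] = -47(s − 9) / (3(s - 6)).
So |(7s + 5)/(s - 6) − (68/3)| = 47|s − 9| / (3·|s − 6|).
Restrict δ ≤ 3/2. Then |s − 9| < 3/2 gives |s − 6| = |(s − 9) + 3| ≥ 3 − 3/2 = 3/2.
Hence |(7s + 5)/(s - 6) − (68/3)| < 47|s − 9|/(3·(3/2)) = (94/9)|s − 9|, which is < ϵ once |s − 9| < (9/94)ϵ.
Take δ = min(3/2, (9/94)ϵ). Then 0 < |s − 9| < δ forces both bounds, so |(7s + 5)/(s - 6) − (68/3)| < ϵ.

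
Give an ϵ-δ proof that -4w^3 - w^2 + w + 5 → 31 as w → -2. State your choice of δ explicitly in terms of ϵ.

Let ϵ > 0 be given. We want δ > 0 such that 0 < |w + 2| < δ implies |(-4w^3 - w^2 + w + 5) − 31| < ϵ.
(-4w^3 - w^2 + w + 5) − 31 = -4w^3 - w^2 + w - 26 = (w + 2)(-4w^2 + 7w - 13).
So |(-4w^3 - w^2 + w + 5) − 31| = |w + 2|·|-4w^2 + 7w - 13|.
Require δ ≤ 1. Then |w + 2| < 1 gives |w| < 3, and by the triangle inequality |-4w^2 + 7w - 13| ≤ 4·3^2 + 7·3 + 13 = 70.
Hence |(-4w^3 - w^2 + w + 5) − 31| ≤ 70|w + 2| < ϵ provided |w + 2| < ϵ/70.
Choosing δ = min(1, ϵ/70) ensures both conditions, hence |(-4w^3 - w^2 + w + 5) − 31| < ϵ.

δ = min(1, ϵ/70)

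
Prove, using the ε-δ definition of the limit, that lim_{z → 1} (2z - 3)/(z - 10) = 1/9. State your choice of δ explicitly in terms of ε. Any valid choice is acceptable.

δ = min(9/2, (81/34)ε)

Suppose ε > 0. We want δ > 0 with 0 < |z − 1| < δ ⇒ |(2z - 3)/(z - 10) − (1/9)| < ε.
Combining over a common denominator, (2z - 3)/(z - 10) − (1/9) = [(2z - 3)·(-9) − (-1)·(z - 10)] / [(-9)·(z - 10)] = -17(z − 1) / ((-9)(z - 10)).
So |(2z - 3)/(z - 10) − (1/9)| = 17|z − 1| / (9·|z − 10|).
Restrict δ ≤ 9/2. Then |z − 1| < 9/2 gives |z − 10| = |(z − 1) + (-9)| ≥ 9 − 9/2 = 9/2.
Hence |(2z - 3)/(z - 10) − (1/9)| < 17|z − 1|/(9·(9/2)) = (34/81)|z − 1|, which is < ε once |z − 1| < (81/34)ε.
Take δ = min(9/2, (81/34)ε). Then 0 < |z − 1| < δ forces both bounds, so |(2z - 3)/(z - 10) − (1/9)| < ε.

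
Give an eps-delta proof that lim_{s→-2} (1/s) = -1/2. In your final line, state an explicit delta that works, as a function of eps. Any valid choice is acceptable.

delta = min(1, 2eps)

Let eps > 0 be given. We seek delta > 0 such that 0 < |s + 2| < delta implies |1/s + 1/2| < eps.
|1/s + 1/2| = |-2 − s|/(2·|s|) = |s + 2|/(2|s|).
Require delta ≤ 1 so that |s| > 2 − 1 = 1, hence 2|s| > 2.
Then |1/s + 1/2| < |s + 2|/2, which is < eps when |s + 2| < 2eps.
Take delta = min(1, 2eps). Then 0 < |s + 2| < delta gives both |s + 2| < 1 and |s + 2| < 2eps, so |1/s + 1/2| < eps.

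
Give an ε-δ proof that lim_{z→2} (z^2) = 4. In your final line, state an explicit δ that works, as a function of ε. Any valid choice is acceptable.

δ = min(2, ε/6)

Fix ε > 0. We seek δ > 0 with 0 < |z − 2| < δ ⇒ |z^2 − 4| < ε.
Factor: z^2 − 4 = (z − 2)(z + 2), so |z^2 − 4| = |z − 2|·|z + 2|.
Restrict δ ≤ 2. Then |z − 2| < 2 gives |z| < 4, so by the triangle inequality |z + 2| ≤ 4 + 2 = 6.
Hence |z^2 − 4| ≤ 6|z − 2|, which is < ε once |z − 2| < ε/6.
Take δ = min(2, ε/6). If 0 < |z − 2| < δ then both bounds hold and |z^2 − 4| ≤ 6|z − 2| < 6·(ε/6) = ε.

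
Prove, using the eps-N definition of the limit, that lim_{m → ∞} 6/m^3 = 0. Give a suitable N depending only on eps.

N = (6/eps)^{1/3}

Let eps > 0. For m ≥ 1, |6/m^3 − 0| = 6/m^3.
6/m^3 < eps ⇔ m^3 > 6/eps ⇔ m > (6/eps)^{1/3}.
Take N = (6/eps)^{1/3}. Then m > N implies 6/m^3 < eps.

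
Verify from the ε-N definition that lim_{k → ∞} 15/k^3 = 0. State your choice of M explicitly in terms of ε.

Let ε > 0 be given. For k ≥ 1, |15/k^3 − 0| = 15/k^3.
15/k^3 < ε ⇔ k^3 > 15/ε ⇔ k > (15/ε)^{1/3}.
Take M = (15/ε)^{1/3}. Then k > M implies 15/k^3 < ε.

M = (15/ε)^{1/3}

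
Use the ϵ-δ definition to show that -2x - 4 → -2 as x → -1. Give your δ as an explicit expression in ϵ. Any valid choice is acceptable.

δ = ϵ/2

Suppose ϵ > 0. We need δ > 0 so that 0 < |x + 1| < δ implies |(-2x - 4) + 2| < ϵ.
Since (-2x - 4) + 2 = -2(x + 1), we have |(-2x - 4) + 2| = 2|x + 1|.
So 2|x + 1| < ϵ exactly when |x + 1| < ϵ/2.
Choosing δ = ϵ/2 gives |(-2x - 4) + 2| = 2|x + 1| < ϵ whenever |x + 1| < δ.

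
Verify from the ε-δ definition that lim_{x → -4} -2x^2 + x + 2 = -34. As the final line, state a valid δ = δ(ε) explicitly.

Let ε > 0. We want δ > 0 such that 0 < |x + 4| < δ implies |(-2x^2 + x + 2) + 34| < ε.
(-2x^2 + x + 2) + 34 = -2x^2 + x + 36 = (x + 4)(-2x + 9).
So |(-2x^2 + x + 2) + 34| = |x + 4|·|-2x + 9|.
Require δ ≤ 1. Then |x + 4| < 1 gives |x| < 5, and by the triangle inequality |-2x + 9| ≤ 2·5 + 9 = 19.
Hence |(-2x^2 + x + 2) + 34| ≤ 19|x + 4| < ε provided |x + 4| < ε/19.
Take δ = min(1, ε/19). Then 0 < |x + 4| < δ gives both |x + 4| < 1 and |x + 4| < ε/19, so |(-2x^2 + x + 2) + 34| < ε.

δ = min(1, ε/19)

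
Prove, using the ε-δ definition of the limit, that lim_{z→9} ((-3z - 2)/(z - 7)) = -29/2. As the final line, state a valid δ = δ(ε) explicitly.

δ = min(1, (2/23)ε)

Let ε > 0. We want δ > 0 with 0 < |z − 9| < δ ⇒ |(-3z - 2)/(z - 7) + 29/2| < ε.
Combining over a common denominator, (-3z - 2)/(z - 7) + 29/2 = [(-3z - 2)·2 − (-29)·(z - 7)] / [2·(z - 7)] = 23(z − 9) / (2(z - 7)).
So |(-3z - 2)/(z - 7) + 29/2| = 23|z − 9| / (2·|z − 7|).
Restrict δ ≤ 1. Then |z − 9| < 1 gives |z − 7| = |(z − 9) + 2| ≥ 2 − 1 = 1.
Hence |(-3z - 2)/(z - 7) + 29/2| < 23|z − 9|/(2·1) = (23/2)|z − 9|, which is < ε once |z − 9| < (2/23)ε.
Take δ = min(1, (2/23)ε). Then 0 < |z − 9| < δ forces both bounds, so |(-3z - 2)/(z - 7) + 29/2| < ε.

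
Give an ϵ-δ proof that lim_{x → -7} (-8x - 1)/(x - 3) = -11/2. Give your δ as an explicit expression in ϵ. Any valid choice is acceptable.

Fix ϵ > 0. We want δ > 0 with 0 < |x + 7| < δ ⇒ |(-8x - 1)/(x - 3) + 11/2| < ϵ.
Combining over a common denominator, (-8x - 1)/(x - 3) + 11/2 = [(-8x - 1)·(-10) − 55·(x - 3)] / [(-10)·(x - 3)] = 25(x + 7) / ((-10)(x - 3)).
So |(-8x - 1)/(x - 3) + 11/2| = 25|x + 7| / (10·|x − 3|).
Restrict δ ≤ 5. Then |x + 7| < 5 gives |x − 3| = |(x + 7) + (-10)| ≥ 10 − 5 = 5.
Hence |(-8x - 1)/(x - 3) + 11/2| < 25|x + 7|/(10·5) = (1/2)|x + 7|, which is < ϵ once |x + 7| < 2ϵ.
Take δ = min(5, 2ϵ). Then 0 < |x + 7| < δ forces both bounds, so |(-8x - 1)/(x - 3) + 11/2| < ϵ.

δ = min(5, 2ϵ)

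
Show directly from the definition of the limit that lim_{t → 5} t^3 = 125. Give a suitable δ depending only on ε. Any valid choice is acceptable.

Let ε > 0 be given. We seek δ > 0 with 0 < |t − 5| < δ ⇒ |t^3 − 125| < ε.
Factor: t^3 − 125 = (t − 5)(t^2 + 5t + 25), so |t^3 − 125| = |t − 5|·|t^2 + 5t + 25|.
Restrict δ ≤ 1. Then |t − 5| < 1 gives |t| < 6, so by the triangle inequality |t^2 + 5t + 25| ≤ 6^2 + 5·6 + 25 = 91.
Hence |t^3 − 125| ≤ 91|t − 5|, which is < ε once |t − 5| < ε/91.
Take δ = min(1, ε/91). If 0 < |t − 5| < δ then both bounds hold and |t^3 − 125| ≤ 91|t − 5| < 91·(ε/91) = ε.

δ = min(1, ε/91)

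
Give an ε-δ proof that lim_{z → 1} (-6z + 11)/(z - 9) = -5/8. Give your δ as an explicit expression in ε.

Let ε > 0 be given. We want δ > 0 with 0 < |z − 1| < δ ⇒ |(-6z + 11)/(z - 9) + 5/8| < ε.
Combining over a common denominator, (-6z + 11)/(z - 9) + 5/8 = [(-6z + 11)·(-8) − 5·(z - 9)] / [(-8)·(z - 9)] = 43(z − 1) / ((-8)(z - 9)).
So |(-6z + 11)/(z - 9) + 5/8| = 43|z − 1| / (8·|z − 9|).
Require δ ≤ 4, so |z − 9| ≥ |-8| − |z − 1| > 8 − 4 = 4.
Hence |(-6z + 11)/(z - 9) + 5/8| < 43|z − 1|/(8·4) = (43/32)|z − 1|, which is < ε once |z − 1| < (32/43)ε.
Take δ = min(4, (32/43)ε). Then 0 < |z − 1| < δ forces both bounds, so |(-6z + 11)/(z - 9) + 5/8| < ε.

δ = min(4, (32/43)ε)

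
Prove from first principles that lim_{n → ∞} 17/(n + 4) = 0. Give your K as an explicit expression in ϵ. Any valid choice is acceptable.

Fix ϵ > 0. For n ≥ 1, |17/(n + 4) − 0| = 17/(n + 4) ≤ 17/n.
We need 17/n < ϵ, i.e. n > 17/ϵ.
Take K = 17/ϵ. If n > K then |17/(n + 4)| ≤ 17/n < ϵ.

K = 17/ϵ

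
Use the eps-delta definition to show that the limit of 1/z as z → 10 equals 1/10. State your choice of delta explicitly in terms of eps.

Let eps > 0. We seek delta > 0 such that 0 < |z − 10| < delta implies |1/z − (1/10)| < eps.
|1/z − (1/10)| = |10 − z|/(10·|z|) = |z − 10|/(10|z|).
Require delta ≤ 5 so that |z| > 10 − 5 = 5, hence 10|z| > 50.
Then |1/z − (1/10)| < |z − 10|/50, which is < eps when |z − 10| < 50eps.
Take delta = min(5, 50eps). Then 0 < |z − 10| < delta gives both |z − 10| < 5 and |z − 10| < 50eps, so |1/z − (1/10)| < eps.

delta = min(5, 50eps)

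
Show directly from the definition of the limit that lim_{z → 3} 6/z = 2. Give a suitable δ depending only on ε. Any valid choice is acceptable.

δ = min(3/2, (3/4)ε)

Let ε > 0. We seek δ > 0 such that 0 < |z − 3| < δ implies |6/z − 2| < ε.
|6/z − 2| = 6·|3 − z|/(3·|z|) = 6|z − 3|/(3|z|).
Restrict δ ≤ 3/2. Then |z − 3| < 3/2 gives |z| > 3/2, so 3|z| > 9/2.
Then |6/z − 2| < 6|z − 3|/(9/2), which is < ε when |z − 3| < (3/4)ε.
Take δ = min(3/2, (3/4)ε). Then 0 < |z − 3| < δ gives both |z − 3| < 3/2 and |z − 3| < (3/4)ε, so |6/z − 2| < ε.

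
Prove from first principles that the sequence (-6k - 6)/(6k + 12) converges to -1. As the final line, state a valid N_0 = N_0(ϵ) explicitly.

Let ϵ > 0 be given. For k ≥ 1, |(-6k - 6)/(6k + 12) + 1| = |36|/(6(6k + 12)) = 36/(6(6k + 12)).
Since 6k + 12 ≥ 6k for k ≥ 1, this is ≤ 36/(6·6k) = 1/k.
So |(-6k - 6)/(6k + 12) + 1| < ϵ whenever k > 1/ϵ.
Take N_0 = 1/ϵ. If k > N_0 then |(-6k - 6)/(6k + 12) + 1| ≤ 1/k < ϵ.

N_0 = 1/ϵ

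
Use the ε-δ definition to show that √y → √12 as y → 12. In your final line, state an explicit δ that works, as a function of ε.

δ = min(12, √12·ε)

Let ε > 0 be given. We want δ > 0 such that 0 < |y − 12| < δ implies |√y − √12| < ε.
Multiplying by the conjugate, |√y − √12| = |y − 12|/(√y + √12).
Restrict δ ≤ 12 so that |y − 12| < 12 forces y > 0, and then √y + √12 > √12.
Hence |√y − √12| < |y − 12|/√12, which is < ε once |y − 12| < √12·ε.
Take δ = min(12, √12·ε). If 0 < |y − 12| < δ then y > 0 and |√y − √12| < |y − 12|/√12 < ε.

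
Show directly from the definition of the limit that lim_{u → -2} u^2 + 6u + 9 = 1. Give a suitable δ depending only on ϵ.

δ = min(1, ϵ/7)

Let ϵ > 0 be given. We want δ > 0 such that 0 < |u + 2| < δ implies |(u^2 + 6u + 9) − 1| < ϵ.
(u^2 + 6u + 9) − 1 = u^2 + 6u + 8 = (u + 2)(u + 4).
So |(u^2 + 6u + 9) − 1| = |u + 2|·|u + 4|.
Require δ ≤ 1. Then |u + 2| < 1 gives |u| < 3, and by the triangle inequality |u + 4| ≤ 3 + 4 = 7.
Hence |(u^2 + 6u + 9) − 1| ≤ 7|u + 2| < ϵ provided |u + 2| < ϵ/7.
Choosing δ = min(1, ϵ/7) ensures both conditions, hence |(u^2 + 6u + 9) − 1| < ϵ.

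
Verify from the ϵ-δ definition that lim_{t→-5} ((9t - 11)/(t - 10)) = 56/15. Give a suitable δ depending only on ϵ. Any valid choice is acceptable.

Fix ϵ > 0. We want δ > 0 with 0 < |t + 5| < δ ⇒ |(9t - 11)/(t - 10) − (56/15)| < ϵ.
Combining over a common denominator, (9t - 11)/(t - 10) − (56/15) = [(9t - 11)·(-15) − (-56)·(t - 10)] / [(-15)·(t - 10)] = -79(t + 5) / ((-15)(t - 10)).
So |(9t - 11)/(t - 10) − (56/15)| = 79|t + 5| / (15·|t − 10|).
Restrict δ ≤ 15/2. Then |t + 5| < 15/2 gives |t − 10| = |(t + 5) + (-15)| ≥ 15 − 15/2 = 15/2.
Hence |(9t - 11)/(t - 10) − (56/15)| < 79|t + 5|/(15·(15/2)) = (158/225)|t + 5|, which is < ϵ once |t + 5| < (225/158)ϵ.
Take δ = min(15/2, (225/158)ϵ). Then 0 < |t + 5| < δ forces both bounds, so |(9t - 11)/(t - 10) − (56/15)| < ϵ.

δ = min(15/2, (225/158)ϵ)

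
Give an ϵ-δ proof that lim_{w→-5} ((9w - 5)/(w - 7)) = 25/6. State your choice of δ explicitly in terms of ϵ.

δ = min(6, (36/29)ϵ)

Fix ϵ > 0. We want δ > 0 with 0 < |w + 5| < δ ⇒ |(9w - 5)/(w - 7) − (25/6)| < ϵ.
Combining over a common denominator, (9w - 5)/(w - 7) − (25/6) = [(9w - 5)·(-12) − (-50)·(w - 7)] / [(-12)·(w - 7)] = -58(w + 5) / ((-12)(w - 7)).
So |(9w - 5)/(w - 7) − (25/6)| = 58|w + 5| / (12·|w − 7|).
Require δ ≤ 6, so |w − 7| ≥ |-12| − |w + 5| > 12 − 6 = 6.
Hence |(9w - 5)/(w - 7) − (25/6)| < 58|w + 5|/(12·6) = (29/36)|w + 5|, which is < ϵ once |w + 5| < (36/29)ϵ.
Take δ = min(6, (36/29)ϵ). Then 0 < |w + 5| < δ forces both bounds, so |(9w - 5)/(w - 7) − (25/6)| < ϵ.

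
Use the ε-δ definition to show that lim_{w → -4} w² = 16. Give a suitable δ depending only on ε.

Let ε > 0. We seek δ > 0 with 0 < |w + 4| < δ ⇒ |w² − 16| < ε.
Factor: w² − 16 = (w + 4)(w - 4), so |w² − 16| = |w + 4|·|w - 4|.
Restrict δ ≤ 1. Then |w + 4| < 1 gives |w| < 5, so by the triangle inequality |w - 4| ≤ 5 + 4 = 9.
Hence |w² − 16| ≤ 9|w + 4|, which is < ε once |w + 4| < ε/9.
Take δ = min(1, ε/9). If 0 < |w + 4| < δ then both bounds hold and |w² − 16| ≤ 9|w + 4| < 9·(ε/9) = ε.

δ = min(1, ε/9)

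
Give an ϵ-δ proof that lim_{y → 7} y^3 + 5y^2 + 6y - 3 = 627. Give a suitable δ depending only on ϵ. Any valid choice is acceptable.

Let ϵ > 0. We want δ > 0 such that 0 < |y − 7| < δ implies |(y^3 + 5y^2 + 6y - 3) − 627| < ϵ.
(y^3 + 5y^2 + 6y - 3) − 627 = y^3 + 5y^2 + 6y - 630 = (y − 7)(y^2 + 12y + 90).
So |(y^3 + 5y^2 + 6y - 3) − 627| = |y − 7|·|y^2 + 12y + 90|.
Require δ ≤ 1. Then |y − 7| < 1 gives |y| < 8, and by the triangle inequality |y^2 + 12y + 90| ≤ 8^2 + 12·8 + 90 = 250.
Hence |(y^3 + 5y^2 + 6y - 3) − 627| ≤ 250|y − 7| < ϵ provided |y − 7| < ϵ/250.
Choosing δ = min(1, ϵ/250) ensures both conditions, hence |(y^3 + 5y^2 + 6y - 3) − 627| < ϵ.

δ = min(1, ϵ/250)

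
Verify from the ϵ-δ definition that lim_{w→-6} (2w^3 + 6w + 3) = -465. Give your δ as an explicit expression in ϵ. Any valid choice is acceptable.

δ = min(1, ϵ/260)

Let ϵ > 0 be given. We want δ > 0 such that 0 < |w + 6| < δ implies |(2w^3 + 6w + 3) + 465| < ϵ.
(2w^3 + 6w + 3) + 465 = 2w^3 + 6w + 468 = (w + 6)(2w^2 - 12w + 78).
So |(2w^3 + 6w + 3) + 465| = |w + 6|·|2w^2 - 12w + 78|.
Require δ ≤ 1. Then |w + 6| < 1 gives |w| < 7, and by the triangle inequality |2w^2 - 12w + 78| ≤ 2·7^2 + 12·7 + 78 = 260.
Hence |(2w^3 + 6w + 3) + 465| ≤ 260|w + 6| < ϵ provided |w + 6| < ϵ/260.
Choosing δ = min(1, ϵ/260) ensures both conditions, hence |(2w^3 + 6w + 3) + 465| < ϵ.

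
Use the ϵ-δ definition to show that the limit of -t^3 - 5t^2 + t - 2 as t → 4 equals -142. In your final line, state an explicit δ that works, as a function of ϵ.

Suppose ϵ > 0. We want δ > 0 such that 0 < |t − 4| < δ implies |(-t^3 - 5t^2 + t - 2) + 142| < ϵ.
(-t^3 - 5t^2 + t - 2) + 142 = -t^3 - 5t^2 + t + 140 = (t − 4)(-t^2 - 9t - 35).
So |(-t^3 - 5t^2 + t - 2) + 142| = |t − 4|·|-t^2 - 9t - 35|.
Assume first that |t − 4| < 1, so |t| < 5. Then |-t^2 - 9t - 35| ≤ 5^2 + 9·5 + 35 = 105.
Hence |(-t^3 - 5t^2 + t - 2) + 142| ≤ 105|t − 4| < ϵ provided |t − 4| < ϵ/105.
Take δ = min(1, ϵ/105). Then 0 < |t − 4| < δ gives both |t − 4| < 1 and |t − 4| < ϵ/105, so |(-t^3 - 5t^2 + t - 2) + 142| < ϵ.

δ = min(1, ϵ/105)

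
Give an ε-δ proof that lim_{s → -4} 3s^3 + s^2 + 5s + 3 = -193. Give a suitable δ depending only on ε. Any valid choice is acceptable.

δ = min(2, ε/223)

Suppose ε > 0. We want δ > 0 such that 0 < |s + 4| < δ implies |(3s^3 + s^2 + 5s + 3) + 193| < ε.
(3s^3 + s^2 + 5s + 3) + 193 = 3s^3 + s^2 + 5s + 196 = (s + 4)(3s^2 - 11s + 49).
So |(3s^3 + s^2 + 5s + 3) + 193| = |s + 4|·|3s^2 - 11s + 49|.
Require δ ≤ 2. Then |s + 4| < 2 gives |s| < 6, and by the triangle inequality |3s^2 - 11s + 49| ≤ 3·6^2 + 11·6 + 49 = 223.
Hence |(3s^3 + s^2 + 5s + 3) + 193| ≤ 223|s + 4| < ε provided |s + 4| < ε/223.
Take δ = min(2, ε/223). Then 0 < |s + 4| < δ gives both |s + 4| < 2 and |s + 4| < ε/223, so |(3s^3 + s^2 + 5s + 3) + 193| < ε.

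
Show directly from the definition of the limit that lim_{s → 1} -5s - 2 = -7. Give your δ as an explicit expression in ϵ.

δ = ϵ/5

Fix ϵ > 0. We need δ > 0 so that 0 < |s − 1| < δ implies |(-5s - 2) + 7| < ϵ.
Since (-5s - 2) + 7 = -5(s − 1), we have |(-5s - 2) + 7| = 5|s − 1|.
Thus it suffices that |s − 1| < ϵ/5.
Choosing δ = ϵ/5 gives |(-5s - 2) + 7| = 5|s − 1| < ϵ whenever |s − 1| < δ.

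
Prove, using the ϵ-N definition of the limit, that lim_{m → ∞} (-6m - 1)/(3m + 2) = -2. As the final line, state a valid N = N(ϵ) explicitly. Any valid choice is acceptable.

N = 1/ϵ

Let ϵ > 0 be given. For m ≥ 1, |(-6m - 1)/(3m + 2) + 2| = |9|/(3(3m + 2)) = 9/(3(3m + 2)).
Since 3m + 2 ≥ 3m for m ≥ 1, this is ≤ 9/(3·3m) = 1/m.
So |(-6m - 1)/(3m + 2) + 2| < ϵ whenever m > 1/ϵ.
Take N = 1/ϵ. If m > N then |(-6m - 1)/(3m + 2) + 2| ≤ 1/m < ϵ.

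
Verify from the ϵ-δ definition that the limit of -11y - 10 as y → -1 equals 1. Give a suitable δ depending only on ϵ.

δ = ϵ/11

Let ϵ > 0 be given. We need δ > 0 so that 0 < |y + 1| < δ implies |(-11y - 10) − 1| < ϵ.
Since (-11y - 10) − 1 = -11(y + 1), we have |(-11y - 10) − 1| = 11|y + 1|.
So 11|y + 1| < ϵ exactly when |y + 1| < ϵ/11.
Take δ = ϵ/11. If 0 < |y + 1| < δ then |(-11y - 10) − 1| = 11|y + 1| < 11·(ϵ/11) = ϵ.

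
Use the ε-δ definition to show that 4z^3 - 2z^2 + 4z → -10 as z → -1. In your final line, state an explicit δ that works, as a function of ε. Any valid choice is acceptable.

δ = min(2, ε/64)

Let ε > 0. We want δ > 0 such that 0 < |z + 1| < δ implies |(4z^3 - 2z^2 + 4z) + 10| < ε.
(4z^3 - 2z^2 + 4z) + 10 = 4z^3 - 2z^2 + 4z + 10 = (z + 1)(4z^2 - 6z + 10).
So |(4z^3 - 2z^2 + 4z) + 10| = |z + 1|·|4z^2 - 6z + 10|.
Require δ ≤ 2. Then |z + 1| < 2 gives |z| < 3, and by the triangle inequality |4z^2 - 6z + 10| ≤ 4·3^2 + 6·3 + 10 = 64.
Hence |(4z^3 - 2z^2 + 4z) + 10| ≤ 64|z + 1| < ε provided |z + 1| < ε/64.
Choosing δ = min(2, ε/64) ensures both conditions, hence |(4z^3 - 2z^2 + 4z) + 10| < ε.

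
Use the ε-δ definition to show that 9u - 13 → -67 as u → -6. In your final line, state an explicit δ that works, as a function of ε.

Let ε > 0. We need δ > 0 so that 0 < |u + 6| < δ implies |(9u - 13) + 67| < ε.
Since (9u - 13) + 67 = 9(u + 6), we have |(9u - 13) + 67| = 9|u + 6|.
Thus it suffices that |u + 6| < ε/9.
Choosing δ = ε/9 gives |(9u - 13) + 67| = 9|u + 6| < ε whenever |u + 6| < δ.

δ = ε/9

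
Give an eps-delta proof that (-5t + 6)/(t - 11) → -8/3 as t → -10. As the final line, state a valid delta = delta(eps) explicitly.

Fix eps > 0. We want delta > 0 with 0 < |t + 10| < delta ⇒ |(-5t + 6)/(t - 11) + 8/3| < eps.
Combining over a common denominator, (-5t + 6)/(t - 11) + 8/3 = [(-5t + 6)·(-21) − 56·(t - 11)] / [(-21)·(t - 11)] = 49(t + 10) / ((-21)(t - 11)).
So |(-5t + 6)/(t - 11) + 8/3| = 49|t + 10| / (21·|t − 11|).
Require delta ≤ 21/2, so |t − 11| ≥ |-21| − |t + 10| > 21 − 21/2 = 21/2.
Hence |(-5t + 6)/(t - 11) + 8/3| < 49|t + 10|/(21·(21/2)) = (2/9)|t + 10|, which is < eps once |t + 10| < (9/2)eps.
Take delta = min(21/2, (9/2)eps). Then 0 < |t + 10| < delta forces both bounds, so |(-5t + 6)/(t - 11) + 8/3| < eps.

delta = min(21/2, (9/2)eps)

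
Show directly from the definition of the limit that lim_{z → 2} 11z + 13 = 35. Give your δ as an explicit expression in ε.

δ = ε/11

Let ε > 0 be given. We need δ > 0 so that 0 < |z − 2| < δ implies |(11z + 13) − 35| < ε.
|(11z + 13) − 35| = |11z - 22| = 11|z − 2|.
Thus it suffices that |z − 2| < ε/11.
Take δ = ε/11. If 0 < |z − 2| < δ then |(11z + 13) − 35| = 11|z − 2| < 11·(ε/11) = ε.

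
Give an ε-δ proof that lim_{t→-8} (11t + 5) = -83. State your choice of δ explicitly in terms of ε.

Let ε > 0. We need δ > 0 so that 0 < |t + 8| < δ implies |(11t + 5) + 83| < ε.
|(11t + 5) + 83| = |11t + 88| = 11|t + 8|.
Thus it suffices that |t + 8| < ε/11.
Choosing δ = ε/11 gives |(11t + 5) + 83| = 11|t + 8| < ε whenever |t + 8| < δ.

δ = ε/11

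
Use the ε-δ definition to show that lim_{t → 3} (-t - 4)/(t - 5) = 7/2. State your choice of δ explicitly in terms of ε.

Let ε > 0. We want δ > 0 with 0 < |t − 3| < δ ⇒ |(-t - 4)/(t - 5) − (7/2)| < ε.
Combining over a common denominator, (-t - 4)/(t - 5) − (7/2) = [(-t - 4)·(-2) − (-7)·(t - 5)] / [(-2)·(t - 5)] = 9(t − 3) / ((-2)(t - 5)).
So |(-t - 4)/(t - 5) − (7/2)| = 9|t − 3| / (2·|t − 5|).
Require δ ≤ 1, so |t − 5| ≥ |-2| − |t − 3| > 2 − 1 = 1.
Hence |(-t - 4)/(t - 5) − (7/2)| < 9|t − 3|/(2·1) = (9/2)|t − 3|, which is < ε once |t − 3| < (2/9)ε.
Take δ = min(1, (2/9)ε). Then 0 < |t − 3| < δ forces both bounds, so |(-t - 4)/(t - 5) − (7/2)| < ε.

δ = min(1, (2/9)ε)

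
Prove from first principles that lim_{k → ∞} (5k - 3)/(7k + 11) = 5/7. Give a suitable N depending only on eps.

N = (76/49)/eps

Fix eps > 0. For k ≥ 1, |(5k - 3)/(7k + 11) − (5/7)| = |-76|/(7(7k + 11)) = 76/(7(7k + 11)).
Since 7k + 11 ≥ 7k for k ≥ 1, this is ≤ 76/(7·7k) = (76/49)/k.
So |(5k - 3)/(7k + 11) − (5/7)| < eps whenever k > (76/49)/eps.
Take N = (76/49)/eps. If k > N then |(5k - 3)/(7k + 11) − (5/7)| ≤ (76/49)/k < eps.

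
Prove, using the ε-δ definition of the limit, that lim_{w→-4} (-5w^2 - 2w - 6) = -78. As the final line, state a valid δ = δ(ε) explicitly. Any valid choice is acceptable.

δ = min(1, ε/43)

Fix ε > 0. We want δ > 0 such that 0 < |w + 4| < δ implies |(-5w^2 - 2w - 6) + 78| < ε.
(-5w^2 - 2w - 6) + 78 = -5w^2 - 2w + 72 = (w + 4)(-5w + 18).
So |(-5w^2 - 2w - 6) + 78| = |w + 4|·|-5w + 18|.
Assume first that |w + 4| < 1, so |w| < 5. Then |-5w + 18| ≤ 5·5 + 18 = 43.
Hence |(-5w^2 - 2w - 6) + 78| ≤ 43|w + 4| < ε provided |w + 4| < ε/43.
Choosing δ = min(1, ε/43) ensures both conditions, hence |(-5w^2 - 2w - 6) + 78| < ε.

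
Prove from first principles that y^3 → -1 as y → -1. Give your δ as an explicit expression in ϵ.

δ = min(1, ϵ/7)

Suppose ϵ > 0. We seek δ > 0 with 0 < |y + 1| < δ ⇒ |y^3 + 1| < ϵ.
Factor: y^3 + 1 = (y + 1)(y^2 - y + 1), so |y^3 + 1| = |y + 1|·|y^2 - y + 1|.
Impose δ ≤ 1 so that |y| < 2; then |y^2 - y + 1| ≤ 7.
Hence |y^3 + 1| ≤ 7|y + 1|, which is < ϵ once |y + 1| < ϵ/7.
Take δ = min(1, ϵ/7). If 0 < |y + 1| < δ then both bounds hold and |y^3 + 1| ≤ 7|y + 1| < 7·(ϵ/7) = ϵ.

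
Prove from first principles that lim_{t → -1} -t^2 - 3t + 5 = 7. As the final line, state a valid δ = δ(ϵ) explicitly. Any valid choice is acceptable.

Let ϵ > 0. We want δ > 0 such that 0 < |t + 1| < δ implies |(-t^2 - 3t + 5) − 7| < ϵ.
(-t^2 - 3t + 5) − 7 = -t^2 - 3t - 2 = (t + 1)(-t - 2).
So |(-t^2 - 3t + 5) − 7| = |t + 1|·|-t - 2|.
Require δ ≤ 1. Then |t + 1| < 1 gives |t| < 2, and by the triangle inequality |-t - 2| ≤ 2 + 2 = 4.
Hence |(-t^2 - 3t + 5) − 7| ≤ 4|t + 1| < ϵ provided |t + 1| < ϵ/4.
Choosing δ = min(1, ϵ/4) ensures both conditions, hence |(-t^2 - 3t + 5) − 7| < ϵ.

δ = min(1, ϵ/4)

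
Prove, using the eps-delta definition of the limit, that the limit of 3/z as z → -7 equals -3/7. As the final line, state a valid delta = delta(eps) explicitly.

delta = min(7/2, (49/6)eps)

Let eps > 0 be given. We seek delta > 0 such that 0 < |z + 7| < delta implies |3/z + 3/7| < eps.
|3/z + 3/7| = 3·|-7 − z|/(7·|z|) = 3|z + 7|/(7|z|).
Restrict delta ≤ 7/2. Then |z + 7| < 7/2 gives |z| > 7/2, so 7|z| > 49/2.
Then |3/z + 3/7| < 3|z + 7|/(49/2), which is < eps when |z + 7| < (49/6)eps.
Take delta = min(7/2, (49/6)eps). Then 0 < |z + 7| < delta gives both |z + 7| < 7/2 and |z + 7| < (49/6)eps, so |3/z + 3/7| < eps.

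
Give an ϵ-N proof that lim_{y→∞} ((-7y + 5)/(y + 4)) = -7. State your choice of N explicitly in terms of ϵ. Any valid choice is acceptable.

Suppose ϵ > 0. We seek N > 0 such that y > N implies |(-7y + 5)/(y + 4) + 7| < ϵ.
(-7y + 5)/(y + 4) + 7 = ((-7y + 5) − (-7)(y + 4)) / ((y + 4)) = 33/((y + 4)).
For y > 0 we have y + 4 > y, so |(-7y + 5)/(y + 4) + 7| = 33/((y + 4)) < 33/(y) = 33/y.
Thus |(-7y + 5)/(y + 4) + 7| < ϵ whenever y > 33/ϵ.
Take N = 33/ϵ. If y > N then |(-7y + 5)/(y + 4) + 7| < 33/y < ϵ.

N = 33/ϵ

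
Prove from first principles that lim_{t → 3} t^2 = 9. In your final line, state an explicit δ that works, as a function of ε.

δ = min(2, ε/8)

Let ε > 0 be given. We seek δ > 0 with 0 < |t − 3| < δ ⇒ |t^2 − 9| < ε.
Factor: t^2 − 9 = (t − 3)(t + 3), so |t^2 − 9| = |t − 3|·|t + 3|.
Restrict δ ≤ 2. Then |t − 3| < 2 gives |t| < 5, so by the triangle inequality |t + 3| ≤ 5 + 3 = 8.
Hence |t^2 − 9| ≤ 8|t − 3|, which is < ε once |t − 3| < ε/8.
Take δ = min(2, ε/8). If 0 < |t − 3| < δ then both bounds hold and |t^2 − 9| ≤ 8|t − 3| < 8·(ε/8) = ε.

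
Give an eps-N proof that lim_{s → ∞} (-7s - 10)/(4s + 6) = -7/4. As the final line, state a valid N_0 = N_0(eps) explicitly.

Let eps > 0. We seek N_0 > 0 such that s > N_0 implies |(-7s - 10)/(4s + 6) + 7/4| < eps.
(-7s - 10)/(4s + 6) + 7/4 = (4(-7s - 10) − (-7)(4s + 6)) / (4(4s + 6)) = 2/(4(4s + 6)).
For s > 0 we have 4s + 6 > 4s, so |(-7s - 10)/(4s + 6) + 7/4| = 2/(4(4s + 6)) < 2/(4·4s) = (1/8)/s.
Thus |(-7s - 10)/(4s + 6) + 7/4| < eps whenever s > (1/8)/eps.
Take N_0 = (1/8)/eps. If s > N_0 then |(-7s - 10)/(4s + 6) + 7/4| < (1/8)/s < eps.

N_0 = (1/8)/eps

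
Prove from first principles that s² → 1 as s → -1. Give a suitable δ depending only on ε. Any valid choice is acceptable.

δ = min(1, ε/3)

Suppose ε > 0. We seek δ > 0 with 0 < |s + 1| < δ ⇒ |s² − 1| < ε.
Factor: s² − 1 = (s + 1)(s - 1), so |s² − 1| = |s + 1|·|s - 1|.
Restrict δ ≤ 1. Then |s + 1| < 1 gives |s| < 2, so by the triangle inequality |s - 1| ≤ 2 + 1 = 3.
Hence |s² − 1| ≤ 3|s + 1|, which is < ε once |s + 1| < ε/3.
Take δ = min(1, ε/3). If 0 < |s + 1| < δ then both bounds hold and |s² − 1| ≤ 3|s + 1| < 3·(ε/3) = ε.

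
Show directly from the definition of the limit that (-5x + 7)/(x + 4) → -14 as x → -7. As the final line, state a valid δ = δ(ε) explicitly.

δ = min(3/2, (1/6)ε)

Suppose ε > 0. We want δ > 0 with 0 < |x + 7| < δ ⇒ |(-5x + 7)/(x + 4) + 14| < ε.
Combining over a common denominator, (-5x + 7)/(x + 4) + 14 = [(-5x + 7)·(-3) − 42·(x + 4)] / [(-3)·(x + 4)] = -27(x + 7) / ((-3)(x + 4)).
So |(-5x + 7)/(x + 4) + 14| = 27|x + 7| / (3·|x + 4|).
Restrict δ ≤ 3/2. Then |x + 7| < 3/2 gives |x + 4| = |(x + 7) + (-3)| ≥ 3 − 3/2 = 3/2.
Hence |(-5x + 7)/(x + 4) + 14| < 27|x + 7|/(3·(3/2)) = 6|x + 7|, which is < ε once |x + 7| < (1/6)ε.
Take δ = min(3/2, (1/6)ε). Then 0 < |x + 7| < δ forces both bounds, so |(-5x + 7)/(x + 4) + 14| < ε.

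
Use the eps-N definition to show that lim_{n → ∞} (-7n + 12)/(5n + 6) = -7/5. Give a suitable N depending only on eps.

Fix eps > 0. For n ≥ 1, |(-7n + 12)/(5n + 6) + 7/5| = |102|/(5(5n + 6)) = 102/(5(5n + 6)).
Since 5n + 6 ≥ 5n for n ≥ 1, this is ≤ 102/(5·5n) = (102/25)/n.
So |(-7n + 12)/(5n + 6) + 7/5| < eps whenever n > (102/25)/eps.
Take N = (102/25)/eps. If n > N then |(-7n + 12)/(5n + 6) + 7/5| ≤ (102/25)/n < eps.

N = (102/25)/eps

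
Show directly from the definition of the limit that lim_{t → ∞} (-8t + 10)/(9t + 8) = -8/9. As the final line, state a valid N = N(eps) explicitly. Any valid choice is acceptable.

Let eps > 0 be given. We seek N > 0 such that t > N implies |(-8t + 10)/(9t + 8) + 8/9| < eps.
(-8t + 10)/(9t + 8) + 8/9 = (9(-8t + 10) − (-8)(9t + 8)) / (9(9t + 8)) = 154/(9(9t + 8)).
For t > 0 we have 9t + 8 > 9t, so |(-8t + 10)/(9t + 8) + 8/9| = 154/(9(9t + 8)) < 154/(9·9t) = (154/81)/t.
Thus |(-8t + 10)/(9t + 8) + 8/9| < eps whenever t > (154/81)/eps.
Take N = (154/81)/eps. If t > N then |(-8t + 10)/(9t + 8) + 8/9| < (154/81)/t < eps.

N = (154/81)/eps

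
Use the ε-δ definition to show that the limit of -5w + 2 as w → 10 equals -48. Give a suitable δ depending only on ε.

Let ε > 0 be given. We need δ > 0 so that 0 < |w − 10| < δ implies |(-5w + 2) + 48| < ε.
|(-5w + 2) + 48| = |-5w + 50| = 5|w − 10|.
So 5|w − 10| < ε exactly when |w − 10| < ε/5.
Take δ = ε/5. If 0 < |w − 10| < δ then |(-5w + 2) + 48| = 5|w − 10| < 5·(ε/5) = ε.

δ = ε/5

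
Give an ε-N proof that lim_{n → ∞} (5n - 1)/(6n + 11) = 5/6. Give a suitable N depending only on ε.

Suppose ε > 0. For n ≥ 1, |(5n - 1)/(6n + 11) − (5/6)| = |-61|/(6(6n + 11)) = 61/(6(6n + 11)).
Since 6n + 11 ≥ 6n for n ≥ 1, this is ≤ 61/(6·6n) = (61/36)/n.
So |(5n - 1)/(6n + 11) − (5/6)| < ε whenever n > (61/36)/ε.
Take N = (61/36)/ε. If n > N then |(5n - 1)/(6n + 11) − (5/6)| ≤ (61/36)/n < ε.

N = (61/36)/ε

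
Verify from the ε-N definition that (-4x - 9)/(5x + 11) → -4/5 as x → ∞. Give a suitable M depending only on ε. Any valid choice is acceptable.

Let ε > 0 be given. We seek M > 0 such that x > M implies |(-4x - 9)/(5x + 11) + 4/5| < ε.
(-4x - 9)/(5x + 11) + 4/5 = (5(-4x - 9) − (-4)(5x + 11)) / (5(5x + 11)) = -1/(5(5x + 11)).
For x > 0 we have 5x + 11 > 5x, so |(-4x - 9)/(5x + 11) + 4/5| = 1/(5(5x + 11)) < 1/(5·5x) = (1/25)/x.
Thus |(-4x - 9)/(5x + 11) + 4/5| < ε whenever x > (1/25)/ε.
Take M = (1/25)/ε. If x > M then |(-4x - 9)/(5x + 11) + 4/5| < (1/25)/x < ε.

M = (1/25)/ε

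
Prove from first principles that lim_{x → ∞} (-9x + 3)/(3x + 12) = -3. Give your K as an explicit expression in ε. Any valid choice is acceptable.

K = 13/ε

Fix ε > 0. We seek K > 0 such that x > K implies |(-9x + 3)/(3x + 12) + 3| < ε.
(-9x + 3)/(3x + 12) + 3 = (3(-9x + 3) − (-9)(3x + 12)) / (3(3x + 12)) = 117/(3(3x + 12)).
For x > 0 we have 3x + 12 > 3x, so |(-9x + 3)/(3x + 12) + 3| = 117/(3(3x + 12)) < 117/(3·3x) = 13/x.
Thus |(-9x + 3)/(3x + 12) + 3| < ε whenever x > 13/ε.
Take K = 13/ε. If x > K then |(-9x + 3)/(3x + 12) + 3| < 13/x < ε.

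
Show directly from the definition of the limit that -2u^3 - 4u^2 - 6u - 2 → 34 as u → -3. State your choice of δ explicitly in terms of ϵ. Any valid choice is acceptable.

Let ϵ > 0 be given. We want δ > 0 such that 0 < |u + 3| < δ implies |(-2u^3 - 4u^2 - 6u - 2) − 34| < ϵ.
(-2u^3 - 4u^2 - 6u - 2) − 34 = -2u^3 - 4u^2 - 6u - 36 = (u + 3)(-2u^2 + 2u - 12).
So |(-2u^3 - 4u^2 - 6u - 2) − 34| = |u + 3|·|-2u^2 + 2u - 12|.
Require δ ≤ 1. Then |u + 3| < 1 gives |u| < 4, and by the triangle inequality |-2u^2 + 2u - 12| ≤ 2·4^2 + 2·4 + 12 = 52.
Hence |(-2u^3 - 4u^2 - 6u - 2) − 34| ≤ 52|u + 3| < ϵ provided |u + 3| < ϵ/52.
Take δ = min(1, ϵ/52). Then 0 < |u + 3| < δ gives both |u + 3| < 1 and |u + 3| < ϵ/52, so |(-2u^3 - 4u^2 - 6u - 2) − 34| < ϵ.

δ = min(1, ϵ/52)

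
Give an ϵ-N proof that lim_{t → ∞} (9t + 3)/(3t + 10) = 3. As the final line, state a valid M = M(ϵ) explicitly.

M = 9/ϵ

Fix ϵ > 0. We seek M > 0 such that t > M implies |(9t + 3)/(3t + 10) − 3| < ϵ.
(9t + 3)/(3t + 10) − 3 = (3(9t + 3) − 9(3t + 10)) / (3(3t + 10)) = -81/(3(3t + 10)).
For t > 0 we have 3t + 10 > 3t, so |(9t + 3)/(3t + 10) − 3| = 81/(3(3t + 10)) < 81/(3·3t) = 9/t.
Thus |(9t + 3)/(3t + 10) − 3| < ϵ whenever t > 9/ϵ.
Take M = 9/ϵ. If t > M then |(9t + 3)/(3t + 10) − 3| < 9/t < ϵ.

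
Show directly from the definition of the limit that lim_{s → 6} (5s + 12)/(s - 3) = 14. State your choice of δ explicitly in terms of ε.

δ = min(3/2, (1/6)ε)

Let ε > 0 be given. We want δ > 0 with 0 < |s − 6| < δ ⇒ |(5s + 12)/(s - 3) − 14| < ε.
Combining over a common denominator, (5s + 12)/(s - 3) − 14 = [(5s + 12)·3 − 42·(s - 3)] / [3·(s - 3)] = -27(s − 6) / (3(s - 3)).
So |(5s + 12)/(s - 3) − 14| = 27|s − 6| / (3·|s − 3|).
Require δ ≤ 3/2, so |s − 3| ≥ |3| − |s − 6| > 3 − 3/2 = 3/2.
Hence |(5s + 12)/(s - 3) − 14| < 27|s − 6|/(3·(3/2)) = 6|s − 6|, which is < ε once |s − 6| < (1/6)ε.
Take δ = min(3/2, (1/6)ε). Then 0 < |s − 6| < δ forces both bounds, so |(5s + 12)/(s - 3) − 14| < ε.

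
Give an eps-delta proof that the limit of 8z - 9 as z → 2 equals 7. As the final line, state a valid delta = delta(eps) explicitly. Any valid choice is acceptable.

Suppose eps > 0. We need delta > 0 so that 0 < |z − 2| < delta implies |(8z - 9) − 7| < eps.
|(8z - 9) − 7| = |8z - 16| = 8|z − 2|.
So 8|z − 2| < eps exactly when |z − 2| < eps/8.
Take delta = eps/8. If 0 < |z − 2| < delta then |(8z - 9) − 7| = 8|z − 2| < 8·(eps/8) = eps.

delta = eps/8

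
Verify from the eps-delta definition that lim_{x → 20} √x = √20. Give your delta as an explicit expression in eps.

Let eps > 0 be given. We want delta > 0 such that 0 < |x − 20| < delta implies |√x − √20| < eps.
Multiplying by the conjugate, |√x − √20| = |x − 20|/(√x + √20).
Restrict delta ≤ 20 so that |x − 20| < 20 forces x > 0, and then √x + √20 > √20.
Hence |√x − √20| < |x − 20|/√20, which is < eps once |x − 20| < √20·eps.
Take delta = min(20, √20·eps). If 0 < |x − 20| < delta then x > 0 and |√x − √20| < |x − 20|/√20 < eps.

delta = min(20, √20·eps)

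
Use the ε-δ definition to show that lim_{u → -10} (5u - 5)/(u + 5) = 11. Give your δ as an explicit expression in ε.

δ = min(5/2, (5/12)ε)

Let ε > 0 be given. We want δ > 0 with 0 < |u + 10| < δ ⇒ |(5u - 5)/(u + 5) − 11| < ε.
Combining over a common denominator, (5u - 5)/(u + 5) − 11 = [(5u - 5)·(-5) − (-55)·(u + 5)] / [(-5)·(u + 5)] = 30(u + 10) / ((-5)(u + 5)).
So |(5u - 5)/(u + 5) − 11| = 30|u + 10| / (5·|u + 5|).
Restrict δ ≤ 5/2. Then |u + 10| < 5/2 gives |u + 5| = |(u + 10) + (-5)| ≥ 5 − 5/2 = 5/2.
Hence |(5u - 5)/(u + 5) − 11| < 30|u + 10|/(5·(5/2)) = (12/5)|u + 10|, which is < ε once |u + 10| < (5/12)ε.
Take δ = min(5/2, (5/12)ε). Then 0 < |u + 10| < δ forces both bounds, so |(5u - 5)/(u + 5) − 11| < ε.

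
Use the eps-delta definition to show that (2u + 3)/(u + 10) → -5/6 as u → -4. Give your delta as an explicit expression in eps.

delta = min(3, (18/17)eps)

Let eps > 0 be given. We want delta > 0 with 0 < |u + 4| < delta ⇒ |(2u + 3)/(u + 10) + 5/6| < eps.
Combining over a common denominator, (2u + 3)/(u + 10) + 5/6 = [(2u + 3)·6 − (-5)·(u + 10)] / [6·(u + 10)] = 17(u + 4) / (6(u + 10)).
So |(2u + 3)/(u + 10) + 5/6| = 17|u + 4| / (6·|u + 10|).
Require delta ≤ 3, so |u + 10| ≥ |6| − |u + 4| > 6 − 3 = 3.
Hence |(2u + 3)/(u + 10) + 5/6| < 17|u + 4|/(6·3) = (17/18)|u + 4|, which is < eps once |u + 4| < (18/17)eps.
Take delta = min(3, (18/17)eps). Then 0 < |u + 4| < delta forces both bounds, so |(2u + 3)/(u + 10) + 5/6| < eps.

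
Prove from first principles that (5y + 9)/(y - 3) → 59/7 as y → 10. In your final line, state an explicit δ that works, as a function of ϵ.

Let ϵ > 0. We want δ > 0 with 0 < |y − 10| < δ ⇒ |(5y + 9)/(y - 3) − (59/7)| < ϵ.
Combining over a common denominator, (5y + 9)/(y - 3) − (59/7) = [(5y + 9)·7 − 59·(y - 3)] / [7·(y - 3)] = -24(y − 10) / (7(y - 3)).
So |(5y + 9)/(y - 3) − (59/7)| = 24|y − 10| / (7·|y − 3|).
Require δ ≤ 7/2, so |y − 3| ≥ |7| − |y − 10| > 7 − 7/2 = 7/2.
Hence |(5y + 9)/(y - 3) − (59/7)| < 24|y − 10|/(7·(7/2)) = (48/49)|y − 10|, which is < ϵ once |y − 10| < (49/48)ϵ.
Take δ = min(7/2, (49/48)ϵ). Then 0 < |y − 10| < δ forces both bounds, so |(5y + 9)/(y - 3) − (59/7)| < ϵ.

δ = min(7/2, (49/48)ϵ)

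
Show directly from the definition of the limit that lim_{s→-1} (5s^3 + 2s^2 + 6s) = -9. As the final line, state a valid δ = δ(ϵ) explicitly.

δ = min(1, ϵ/35)

Suppose ϵ > 0. We want δ > 0 such that 0 < |s + 1| < δ implies |(5s^3 + 2s^2 + 6s) + 9| < ϵ.
(5s^3 + 2s^2 + 6s) + 9 = 5s^3 + 2s^2 + 6s + 9 = (s + 1)(5s^2 - 3s + 9).
So |(5s^3 + 2s^2 + 6s) + 9| = |s + 1|·|5s^2 - 3s + 9|.
Assume first that |s + 1| < 1, so |s| < 2. Then |5s^2 - 3s + 9| ≤ 5·2^2 + 3·2 + 9 = 35.
Hence |(5s^3 + 2s^2 + 6s) + 9| ≤ 35|s + 1| < ϵ provided |s + 1| < ϵ/35.
Choosing δ = min(1, ϵ/35) ensures both conditions, hence |(5s^3 + 2s^2 + 6s) + 9| < ϵ.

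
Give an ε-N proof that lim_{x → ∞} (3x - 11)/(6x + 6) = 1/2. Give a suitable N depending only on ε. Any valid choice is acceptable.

N = (7/3)/ε

Let ε > 0 be given. We seek N > 0 such that x > N implies |(3x - 11)/(6x + 6) − (1/2)| < ε.
(3x - 11)/(6x + 6) − (1/2) = (6(3x - 11) − 3(6x + 6)) / (6(6x + 6)) = -84/(6(6x + 6)).
For x > 0 we have 6x + 6 > 6x, so |(3x - 11)/(6x + 6) − (1/2)| = 84/(6(6x + 6)) < 84/(6·6x) = (7/3)/x.
Thus |(3x - 11)/(6x + 6) − (1/2)| < ε whenever x > (7/3)/ε.
Take N = (7/3)/ε. If x > N then |(3x - 11)/(6x + 6) − (1/2)| < (7/3)/x < ε.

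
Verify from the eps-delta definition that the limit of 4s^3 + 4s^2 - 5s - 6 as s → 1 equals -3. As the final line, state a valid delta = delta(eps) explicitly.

Let eps > 0 be given. We want delta > 0 such that 0 < |s − 1| < delta implies |(4s^3 + 4s^2 - 5s - 6) + 3| < eps.
(4s^3 + 4s^2 - 5s - 6) + 3 = 4s^3 + 4s^2 - 5s - 3 = (s − 1)(4s^2 + 8s + 3).
So |(4s^3 + 4s^2 - 5s - 6) + 3| = |s − 1|·|4s^2 + 8s + 3|.
Assume first that |s − 1| < 1, so |s| < 2. Then |4s^2 + 8s + 3| ≤ 4·2^2 + 8·2 + 3 = 35.
Hence |(4s^3 + 4s^2 - 5s - 6) + 3| ≤ 35|s − 1| < eps provided |s − 1| < eps/35.
Take delta = min(1, eps/35). Then 0 < |s − 1| < delta gives both |s − 1| < 1 and |s − 1| < eps/35, so |(4s^3 + 4s^2 - 5s - 6) + 3| < eps.

delta = min(1, eps/35)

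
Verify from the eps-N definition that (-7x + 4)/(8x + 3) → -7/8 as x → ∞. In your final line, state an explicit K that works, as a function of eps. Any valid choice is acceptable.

K = (53/64)/eps

Fix eps > 0. We seek K > 0 such that x > K implies |(-7x + 4)/(8x + 3) + 7/8| < eps.
(-7x + 4)/(8x + 3) + 7/8 = (8(-7x + 4) − (-7)(8x + 3)) / (8(8x + 3)) = 53/(8(8x + 3)).
For x > 0 we have 8x + 3 > 8x, so |(-7x + 4)/(8x + 3) + 7/8| = 53/(8(8x + 3)) < 53/(8·8x) = (53/64)/x.
Thus |(-7x + 4)/(8x + 3) + 7/8| < eps whenever x > (53/64)/eps.
Take K = (53/64)/eps. If x > K then |(-7x + 4)/(8x + 3) + 7/8| < (53/64)/x < eps.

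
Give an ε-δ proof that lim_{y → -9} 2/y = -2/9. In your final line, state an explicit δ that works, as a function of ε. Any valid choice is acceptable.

δ = min(9/2, (81/4)ε)

Let ε > 0. We seek δ > 0 such that 0 < |y + 9| < δ implies |2/y + 2/9| < ε.
|2/y + 2/9| = 2·|-9 − y|/(9·|y|) = 2|y + 9|/(9|y|).
Restrict δ ≤ 9/2. Then |y + 9| < 9/2 gives |y| > 9/2, so 9|y| > 81/2.
Then |2/y + 2/9| < 2|y + 9|/(81/2), which is < ε when |y + 9| < (81/4)ε.
Take δ = min(9/2, (81/4)ε). Then 0 < |y + 9| < δ gives both |y + 9| < 9/2 and |y + 9| < (81/4)ε, so |2/y + 2/9| < ε.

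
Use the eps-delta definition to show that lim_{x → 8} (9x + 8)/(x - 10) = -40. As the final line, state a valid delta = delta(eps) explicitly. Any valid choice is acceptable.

Suppose eps > 0. We want delta > 0 with 0 < |x − 8| < delta ⇒ |(9x + 8)/(x - 10) + 40| < eps.
Combining over a common denominator, (9x + 8)/(x - 10) + 40 = [(9x + 8)·(-2) − 80·(x - 10)] / [(-2)·(x - 10)] = -98(x − 8) / ((-2)(x - 10)).
So |(9x + 8)/(x - 10) + 40| = 98|x − 8| / (2·|x − 10|).
Restrict delta ≤ 1. Then |x − 8| < 1 gives |x − 10| = |(x − 8) + (-2)| ≥ 2 − 1 = 1.
Hence |(9x + 8)/(x - 10) + 40| < 98|x − 8|/(2·1) = 49|x − 8|, which is < eps once |x − 8| < (1/49)eps.
Take delta = min(1, (1/49)eps). Then 0 < |x − 8| < delta forces both bounds, so |(9x + 8)/(x - 10) + 40| < eps.

delta = min(1, (1/49)eps)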